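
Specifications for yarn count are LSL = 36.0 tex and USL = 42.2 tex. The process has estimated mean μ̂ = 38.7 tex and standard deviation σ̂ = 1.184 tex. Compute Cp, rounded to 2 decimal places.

0.87

Cp = (USL − LSL) / (6σ̂) = (42.2 − 36.0) / (6 × 1.184) = 6.2000 / 7.1040 = 0.8727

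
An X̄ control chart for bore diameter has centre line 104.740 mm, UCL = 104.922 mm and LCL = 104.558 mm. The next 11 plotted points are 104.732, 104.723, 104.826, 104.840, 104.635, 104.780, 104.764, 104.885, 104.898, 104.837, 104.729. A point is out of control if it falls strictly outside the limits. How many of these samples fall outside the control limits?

All 11 points lie within [104.558, 104.922].

0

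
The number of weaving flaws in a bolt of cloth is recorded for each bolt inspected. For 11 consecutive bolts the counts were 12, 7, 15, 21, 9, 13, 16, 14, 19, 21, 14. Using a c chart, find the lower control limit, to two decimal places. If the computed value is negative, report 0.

3.16

c̄ = (12 + 7 + 15 + 21 + 9 + 13 + 16 + 14 + 19 + 21 + 14) / 11 = 161 / 11 = 14.6364
LCL = c̄ − 3√c̄ = 14.6364 − 3 × 3.8258 = 3.1591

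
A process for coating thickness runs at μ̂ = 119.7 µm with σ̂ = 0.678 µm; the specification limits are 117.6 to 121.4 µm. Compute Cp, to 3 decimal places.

Cp = (USL − LSL) / (6σ̂) = (121.4 − 117.6) / (6 × 0.678) = 3.8000 / 4.0680 = 0.9341

0.934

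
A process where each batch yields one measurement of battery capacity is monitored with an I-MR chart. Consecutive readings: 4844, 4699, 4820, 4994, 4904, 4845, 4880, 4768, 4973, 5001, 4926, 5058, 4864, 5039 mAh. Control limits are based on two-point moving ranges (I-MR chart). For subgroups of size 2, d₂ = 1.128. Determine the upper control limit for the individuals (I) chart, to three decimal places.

X̄ = (4844 + 4699 + 4820 + 4994 + 4904 + 4845 + 4880 + 4768 + 4973 + 5001 + 4926 + 5058 + 4864 + 5039) / 14 = 4901.0714
Moving ranges: 145, 121, 174, 90, 59, 35, 112, 205, 28, 75, 132, 194, 175; M̄R̄ = 1545.0000 / 13 = 118.8462
UCL = X̄ + 3·M̄R̄/d₂ = 4901.0714 + 3 × 118.8462 / 1.128 = 5217.1516

5217.152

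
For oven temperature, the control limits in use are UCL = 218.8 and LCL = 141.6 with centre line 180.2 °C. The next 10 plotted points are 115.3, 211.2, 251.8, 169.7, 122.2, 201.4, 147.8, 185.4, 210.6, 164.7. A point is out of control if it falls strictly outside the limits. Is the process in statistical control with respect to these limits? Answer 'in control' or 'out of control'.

Compare each point to [141.6, 218.8]: sample 1 = 115.3 < LCL; sample 3 = 251.8 > UCL; sample 5 = 122.2 < LCL.

out of control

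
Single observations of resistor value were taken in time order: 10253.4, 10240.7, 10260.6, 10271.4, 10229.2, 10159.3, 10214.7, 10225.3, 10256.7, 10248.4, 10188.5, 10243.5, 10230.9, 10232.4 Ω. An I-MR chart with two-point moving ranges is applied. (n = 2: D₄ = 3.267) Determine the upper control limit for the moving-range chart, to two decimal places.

98.06

Moving ranges: 12.7, 19.9, 10.8, 42.2, 69.9, 55.4, 10.6, 31.4, 8.3, 59.9, 55.0, 12.6, 1.5; M̄R̄ = 390.2000 / 13 = 30.0154
UCL_MR = D₄·M̄R̄ = 3.267 × 30.0154 = 98.0603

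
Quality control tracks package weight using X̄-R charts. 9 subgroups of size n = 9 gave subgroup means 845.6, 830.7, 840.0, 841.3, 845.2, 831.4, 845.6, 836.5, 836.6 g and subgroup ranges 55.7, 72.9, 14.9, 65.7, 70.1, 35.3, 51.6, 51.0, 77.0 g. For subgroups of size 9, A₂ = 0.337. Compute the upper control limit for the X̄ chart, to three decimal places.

857.716

X̄̄ = (845.6 + 830.7 + 840.0 + 841.3 + 845.2 + 831.4 + 845.6 + 836.5 + 836.6) / 9 = 7552.9000 / 9 = 839.2111
R̄ = (55.7 + 72.9 + 14.9 + 65.7 + 70.1 + 35.3 + 51.6 + 51.0 + 77.0) / 9 = 494.2000 / 9 = 54.9111
UCL = X̄̄ + A₂·R̄ = 839.2111 + 0.337 × 54.9111 = 857.7162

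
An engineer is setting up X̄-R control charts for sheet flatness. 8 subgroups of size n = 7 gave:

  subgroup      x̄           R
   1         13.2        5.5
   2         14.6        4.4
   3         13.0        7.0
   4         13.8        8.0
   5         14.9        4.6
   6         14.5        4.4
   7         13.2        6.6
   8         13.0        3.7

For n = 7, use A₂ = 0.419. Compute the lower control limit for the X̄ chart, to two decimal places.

X̄̄ = (13.2 + 14.6 + 13.0 + 13.8 + 14.9 + 14.5 + 13.2 + 13.0) / 8 = 110.2000 / 8 = 13.7750
R̄ = (5.5 + 4.4 + 7.0 + 8.0 + 4.6 + 4.4 + 6.6 + 3.7) / 8 = 44.2000 / 8 = 5.5250
LCL = X̄̄ − A₂·R̄ = 13.7750 − 0.419 × 5.5250 = 11.4600

11.46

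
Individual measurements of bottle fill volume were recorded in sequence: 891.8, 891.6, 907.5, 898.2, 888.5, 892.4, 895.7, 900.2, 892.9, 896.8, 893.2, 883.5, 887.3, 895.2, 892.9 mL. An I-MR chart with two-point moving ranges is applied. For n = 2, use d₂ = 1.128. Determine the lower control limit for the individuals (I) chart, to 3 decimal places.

X̄ = (891.8 + 891.6 + 907.5 + 898.2 + 888.5 + 892.4 + 895.7 + 900.2 + 892.9 + 896.8 + 893.2 + 883.5 + 887.3 + 895.2 + 892.9) / 15 = 893.8467
Moving ranges: 0.2, 15.9, 9.3, 9.7, 3.9, 3.3, 4.5, 7.3, 3.9, 3.6, 9.7, 3.8, 7.9, 2.3; M̄R̄ = 85.3000 / 14 = 6.0929
LCL = X̄ − 3·M̄R̄/d₂ = 893.8467 − 3 × 6.0929 / 1.128 = 877.6423

877.642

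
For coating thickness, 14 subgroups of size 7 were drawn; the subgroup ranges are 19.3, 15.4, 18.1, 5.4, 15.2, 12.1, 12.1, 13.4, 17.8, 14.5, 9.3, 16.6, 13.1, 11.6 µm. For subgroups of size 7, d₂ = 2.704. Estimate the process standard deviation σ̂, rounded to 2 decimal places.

5.12

R̄ = (19.3 + 15.4 + 18.1 + 5.4 + 15.2 + 12.1 + 12.1 + 13.4 + 17.8 + 14.5 + 9.3 + 16.6 + 13.1 + 11.6) / 14 = 13.8500
σ̂ = R̄ / d₂ = 13.8500 / 2.704 = 5.1220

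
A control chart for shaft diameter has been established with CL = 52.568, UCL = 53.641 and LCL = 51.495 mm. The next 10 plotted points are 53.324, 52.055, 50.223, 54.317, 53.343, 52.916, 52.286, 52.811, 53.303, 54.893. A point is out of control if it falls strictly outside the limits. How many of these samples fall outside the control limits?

Compare each point to [51.495, 53.641]: sample 3 = 50.223 < LCL; sample 4 = 54.317 > UCL; sample 10 = 54.893 > UCL.

3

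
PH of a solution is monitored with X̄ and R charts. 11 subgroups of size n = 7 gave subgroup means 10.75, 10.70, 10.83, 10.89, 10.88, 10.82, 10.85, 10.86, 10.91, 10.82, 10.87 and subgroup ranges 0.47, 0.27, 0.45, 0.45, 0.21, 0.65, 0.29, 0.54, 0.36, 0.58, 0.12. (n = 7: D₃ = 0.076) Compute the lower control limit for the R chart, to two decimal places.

R̄ = (0.47 + 0.27 + 0.45 + 0.45 + 0.21 + 0.65 + 0.29 + 0.54 + 0.36 + 0.58 + 0.12) / 11 = 4.3900 / 11 = 0.3991
LCL_R = D₃·R̄ = 0.076 × 0.3991 = 0.0303

0.03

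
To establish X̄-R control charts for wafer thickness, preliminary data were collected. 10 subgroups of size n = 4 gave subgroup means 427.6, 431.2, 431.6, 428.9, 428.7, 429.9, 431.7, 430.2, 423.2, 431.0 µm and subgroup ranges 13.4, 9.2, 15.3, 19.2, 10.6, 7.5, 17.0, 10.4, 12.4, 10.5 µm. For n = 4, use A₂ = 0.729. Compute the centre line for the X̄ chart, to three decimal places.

429.400

X̄̄ = (427.6 + 431.2 + 431.6 + 428.9 + 428.7 + 429.9 + 431.7 + 430.2 + 423.2 + 431.0) / 10 = 4294.0000 / 10 = 429.4000
CL = X̄̄ = 429.4000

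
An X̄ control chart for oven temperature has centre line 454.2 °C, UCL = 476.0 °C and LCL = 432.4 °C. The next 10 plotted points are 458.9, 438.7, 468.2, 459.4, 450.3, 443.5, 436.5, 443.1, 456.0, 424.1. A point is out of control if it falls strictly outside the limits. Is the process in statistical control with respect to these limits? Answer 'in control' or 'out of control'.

Compare each point to [432.4, 476.0]: sample 10 = 424.1 < LCL.

out of control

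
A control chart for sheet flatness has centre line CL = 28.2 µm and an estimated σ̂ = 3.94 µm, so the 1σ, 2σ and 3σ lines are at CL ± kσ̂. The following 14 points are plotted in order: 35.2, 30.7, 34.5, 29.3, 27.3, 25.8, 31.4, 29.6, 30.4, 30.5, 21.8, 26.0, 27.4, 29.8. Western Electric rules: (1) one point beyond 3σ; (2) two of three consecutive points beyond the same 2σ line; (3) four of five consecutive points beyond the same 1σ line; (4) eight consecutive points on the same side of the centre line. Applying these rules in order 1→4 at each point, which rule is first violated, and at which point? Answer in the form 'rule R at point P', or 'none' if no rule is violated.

none

Zone of each point (C = within 1σ̂, B = 1σ̂–2σ̂, A = 2σ̂–3σ̂, * = beyond 3σ̂; sign = side of CL): 1:+B, 2:+C, 3:+B, 4:+C, 5:-C, 6:-C, 7:+C, 8:+C, 9:+C, 10:+C, 11:-B, 12:-C, 13:-C, 14:+C
No rule fires across all 14 points.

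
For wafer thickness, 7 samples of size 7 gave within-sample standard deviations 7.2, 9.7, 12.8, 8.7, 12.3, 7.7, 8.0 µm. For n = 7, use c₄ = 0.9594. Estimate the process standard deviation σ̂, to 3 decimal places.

s̄ = (7.2 + 9.7 + 12.8 + 8.7 + 12.3 + 7.7 + 8.0) / 7 = 9.4857
σ̂ = s̄ / c₄ = 9.4857 / 0.9594 = 9.8871

9.887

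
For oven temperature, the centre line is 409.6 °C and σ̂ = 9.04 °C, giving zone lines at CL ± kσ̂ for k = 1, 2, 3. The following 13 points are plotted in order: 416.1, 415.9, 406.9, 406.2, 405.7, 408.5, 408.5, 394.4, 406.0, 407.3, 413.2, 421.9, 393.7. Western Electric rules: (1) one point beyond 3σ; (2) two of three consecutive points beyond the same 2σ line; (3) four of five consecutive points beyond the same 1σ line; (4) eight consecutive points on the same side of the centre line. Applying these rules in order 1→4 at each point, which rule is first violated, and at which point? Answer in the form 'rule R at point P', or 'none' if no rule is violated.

Zone of each point (C = within 1σ̂, B = 1σ̂–2σ̂, A = 2σ̂–3σ̂, * = beyond 3σ̂; sign = side of CL): 1:+C, 2:+C, 3:-C, 4:-C, 5:-C, 6:-C, 7:-C, 8:-B, 9:-C, 10:-C, 11:+C, 12:+B, 13:-B
Rule 4 (eight consecutive points on the same side of the centre line) is satisfied at point 10.

rule 4 at point 10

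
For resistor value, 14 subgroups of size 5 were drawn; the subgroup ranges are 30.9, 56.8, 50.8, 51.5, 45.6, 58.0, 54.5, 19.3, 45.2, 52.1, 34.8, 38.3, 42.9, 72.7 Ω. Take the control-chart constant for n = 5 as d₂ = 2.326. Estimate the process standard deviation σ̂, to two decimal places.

20.07

R̄ = (30.9 + 56.8 + 50.8 + 51.5 + 45.6 + 58.0 + 54.5 + 19.3 + 45.2 + 52.1 + 34.8 + 38.3 + 42.9 + 72.7) / 14 = 46.6714
σ̂ = R̄ / d₂ = 46.6714 / 2.326 = 20.0651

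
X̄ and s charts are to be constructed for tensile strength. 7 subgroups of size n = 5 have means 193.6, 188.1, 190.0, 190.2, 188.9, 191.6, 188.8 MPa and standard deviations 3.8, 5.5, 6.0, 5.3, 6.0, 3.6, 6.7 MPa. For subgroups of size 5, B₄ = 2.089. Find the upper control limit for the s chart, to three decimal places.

11.012

s̄ = (3.8 + 5.5 + 6.0 + 5.3 + 6.0 + 3.6 + 6.7) / 7 = 5.2714
UCL_s = B₄·s̄ = 2.089 × 5.2714 = 11.0120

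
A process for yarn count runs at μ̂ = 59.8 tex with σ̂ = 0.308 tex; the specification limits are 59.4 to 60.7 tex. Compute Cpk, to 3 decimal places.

Cpu = (USL − μ̂) / (3σ̂) = (60.7 − 59.8) / (3 × 0.308) = 0.9740; Cpl = (μ̂ − LSL) / (3σ̂) = (59.8 − 59.4) / (3 × 0.308) = 0.4329; Cpk = min(Cpu, Cpl) = 0.4329

0.433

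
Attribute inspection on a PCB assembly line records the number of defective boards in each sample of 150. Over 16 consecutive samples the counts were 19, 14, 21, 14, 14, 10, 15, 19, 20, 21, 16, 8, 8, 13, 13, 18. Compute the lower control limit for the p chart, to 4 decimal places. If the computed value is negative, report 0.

0.0274

p̄ = Σdᵢ / (k·n) = 243 / (16 × 150) = 0.10125
LCL = p̄ − 3·√(p̄(1−p̄)/n) = 0.10125 − 3 × 0.02463 = 0.02736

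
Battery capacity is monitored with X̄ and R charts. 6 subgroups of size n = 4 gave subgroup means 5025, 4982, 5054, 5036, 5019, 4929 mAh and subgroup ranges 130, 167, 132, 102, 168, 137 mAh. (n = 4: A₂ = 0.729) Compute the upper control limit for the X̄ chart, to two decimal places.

5109.07

X̄̄ = (5025 + 4982 + 5054 + 5036 + 5019 + 4929) / 6 = 30045.0000 / 6 = 5007.5000
R̄ = (130 + 167 + 132 + 102 + 168 + 137) / 6 = 836.0000 / 6 = 139.3333
UCL = X̄̄ + A₂·R̄ = 5007.5000 + 0.729 × 139.3333 = 5109.0740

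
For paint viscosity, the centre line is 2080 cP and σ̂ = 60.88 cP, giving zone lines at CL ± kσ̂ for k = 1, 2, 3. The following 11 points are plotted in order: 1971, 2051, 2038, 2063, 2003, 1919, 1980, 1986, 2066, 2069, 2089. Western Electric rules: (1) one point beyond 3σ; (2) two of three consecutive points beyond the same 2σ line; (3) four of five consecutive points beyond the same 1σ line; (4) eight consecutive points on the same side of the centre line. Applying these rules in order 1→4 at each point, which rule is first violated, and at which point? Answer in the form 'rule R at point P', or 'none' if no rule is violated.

rule 3 at point 8

Zone of each point (C = within 1σ̂, B = 1σ̂–2σ̂, A = 2σ̂–3σ̂, * = beyond 3σ̂; sign = side of CL): 1:-B, 2:-C, 3:-C, 4:-C, 5:-B, 6:-A, 7:-B, 8:-B, 9:-C, 10:-C, 11:+C
Rule 3 (four of five consecutive points beyond the same 1σ limit) is satisfied at point 8.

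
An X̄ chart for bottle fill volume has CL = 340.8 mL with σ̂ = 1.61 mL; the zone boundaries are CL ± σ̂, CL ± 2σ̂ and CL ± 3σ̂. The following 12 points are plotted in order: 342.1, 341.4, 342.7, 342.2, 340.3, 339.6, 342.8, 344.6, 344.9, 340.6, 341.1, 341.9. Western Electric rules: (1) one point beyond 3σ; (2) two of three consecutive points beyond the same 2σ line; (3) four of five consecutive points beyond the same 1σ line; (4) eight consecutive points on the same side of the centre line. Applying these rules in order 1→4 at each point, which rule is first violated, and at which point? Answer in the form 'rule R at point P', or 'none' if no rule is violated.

rule 2 at point 9

Zone of each point (C = within 1σ̂, B = 1σ̂–2σ̂, A = 2σ̂–3σ̂, * = beyond 3σ̂; sign = side of CL): 1:+C, 2:+C, 3:+B, 4:+C, 5:-C, 6:-C, 7:+B, 8:+A, 9:+A, 10:-C, 11:+C, 12:+C
Rule 2 (two of three consecutive points beyond the same 2σ limit) is satisfied at point 9.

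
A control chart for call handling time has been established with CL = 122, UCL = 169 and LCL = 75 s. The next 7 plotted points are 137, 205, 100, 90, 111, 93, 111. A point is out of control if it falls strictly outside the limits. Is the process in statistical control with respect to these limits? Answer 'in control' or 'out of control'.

Compare each point to [75, 169]: sample 2 = 205 > UCL.

out of control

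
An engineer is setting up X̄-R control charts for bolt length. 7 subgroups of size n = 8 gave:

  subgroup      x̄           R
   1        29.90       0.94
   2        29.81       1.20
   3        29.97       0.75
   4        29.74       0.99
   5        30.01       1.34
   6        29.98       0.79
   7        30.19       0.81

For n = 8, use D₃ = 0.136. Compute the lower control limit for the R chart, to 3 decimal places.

0.133

R̄ = (0.94 + 1.20 + 0.75 + 0.99 + 1.34 + 0.79 + 0.81) / 7 = 6.8200 / 7 = 0.9743
LCL_R = D₃·R̄ = 0.136 × 0.9743 = 0.1325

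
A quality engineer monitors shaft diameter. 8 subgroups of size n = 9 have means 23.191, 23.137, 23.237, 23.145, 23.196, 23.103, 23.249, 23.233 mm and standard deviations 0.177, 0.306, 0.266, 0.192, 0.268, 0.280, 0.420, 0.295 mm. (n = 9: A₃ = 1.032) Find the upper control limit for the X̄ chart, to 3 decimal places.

23.471

X̄̄ = (23.191 + 23.137 + 23.237 + 23.145 + 23.196 + 23.103 + 23.249 + 23.233) / 8 = 23.1864
s̄ = (0.177 + 0.306 + 0.266 + 0.192 + 0.268 + 0.280 + 0.420 + 0.295) / 8 = 0.2755
UCL = X̄̄ + A₃·s̄ = 23.1864 + 1.032 × 0.2755 = 23.4707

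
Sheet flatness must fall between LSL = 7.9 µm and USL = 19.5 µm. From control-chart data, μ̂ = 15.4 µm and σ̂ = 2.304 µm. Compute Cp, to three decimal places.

Cp = (USL − LSL) / (6σ̂) = (19.5 − 7.9) / (6 × 2.304) = 11.6000 / 13.8240 = 0.8391

0.839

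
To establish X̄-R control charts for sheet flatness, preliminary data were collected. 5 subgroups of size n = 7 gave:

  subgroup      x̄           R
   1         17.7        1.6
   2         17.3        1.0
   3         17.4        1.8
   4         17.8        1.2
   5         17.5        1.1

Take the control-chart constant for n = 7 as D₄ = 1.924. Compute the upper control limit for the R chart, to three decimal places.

2.578

R̄ = (1.6 + 1.0 + 1.8 + 1.2 + 1.1) / 5 = 6.7000 / 5 = 1.3400
UCL_R = D₄·R̄ = 1.924 × 1.3400 = 2.5782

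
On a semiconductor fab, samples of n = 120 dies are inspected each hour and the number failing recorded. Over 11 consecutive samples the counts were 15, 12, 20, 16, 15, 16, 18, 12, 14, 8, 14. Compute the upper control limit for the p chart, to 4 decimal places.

0.2106

p̄ = Σdᵢ / (k·n) = 160 / (11 × 120) = 0.12121
UCL = p̄ + 3·√(p̄(1−p̄)/n) = 0.12121 + 3 × √(0.12121×0.87879/120) = 0.12121 + 3 × 0.02979 = 0.21059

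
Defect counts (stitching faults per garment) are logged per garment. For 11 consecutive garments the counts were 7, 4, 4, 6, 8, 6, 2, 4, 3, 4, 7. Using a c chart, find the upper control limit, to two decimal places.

c̄ = (7 + 4 + 4 + 6 + 8 + 6 + 2 + 4 + 3 + 4 + 7) / 11 = 55 / 11 = 5.0000
UCL = c̄ + 3√c̄ = 5.0000 + 3 × √5.0000 = 5.0000 + 3 × 2.2361 = 11.7082

11.71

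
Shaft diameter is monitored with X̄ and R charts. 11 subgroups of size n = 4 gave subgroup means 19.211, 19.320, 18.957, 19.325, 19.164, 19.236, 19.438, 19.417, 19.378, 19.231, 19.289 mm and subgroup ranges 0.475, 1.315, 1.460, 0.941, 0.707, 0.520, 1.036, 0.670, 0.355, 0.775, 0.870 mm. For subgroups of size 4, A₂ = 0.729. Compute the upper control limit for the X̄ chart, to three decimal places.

X̄̄ = (19.211 + 19.320 + 18.957 + 19.325 + 19.164 + 19.236 + 19.438 + 19.417 + 19.378 + 19.231 + 19.289) / 11 = 211.9660 / 11 = 19.2696
R̄ = (0.475 + 1.315 + 1.460 + 0.941 + 0.707 + 0.520 + 1.036 + 0.670 + 0.355 + 0.775 + 0.870) / 11 = 9.1240 / 11 = 0.8295
UCL = X̄̄ + A₂·R̄ = 19.2696 + 0.729 × 0.8295 = 19.8743

19.874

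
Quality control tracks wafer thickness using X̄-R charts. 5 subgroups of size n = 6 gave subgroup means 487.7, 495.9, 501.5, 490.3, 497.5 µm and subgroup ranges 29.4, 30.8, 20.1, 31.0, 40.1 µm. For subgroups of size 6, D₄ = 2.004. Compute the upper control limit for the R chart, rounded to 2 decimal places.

R̄ = (29.4 + 30.8 + 20.1 + 31.0 + 40.1) / 5 = 151.4000 / 5 = 30.2800
UCL_R = D₄·R̄ = 2.004 × 30.2800 = 60.6811

60.68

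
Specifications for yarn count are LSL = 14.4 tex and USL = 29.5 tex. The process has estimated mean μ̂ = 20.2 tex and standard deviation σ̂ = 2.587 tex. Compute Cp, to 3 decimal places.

0.973

Cp = (USL − LSL) / (6σ̂) = (29.5 − 14.4) / (6 × 2.587) = 15.1000 / 15.5220 = 0.9728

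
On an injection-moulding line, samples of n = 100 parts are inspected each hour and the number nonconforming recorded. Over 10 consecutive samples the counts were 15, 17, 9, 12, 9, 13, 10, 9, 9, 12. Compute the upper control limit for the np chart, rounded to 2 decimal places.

p̄ = Σdᵢ / (k·n) = 115 / (10 × 100) = 0.11500
UCL = np̄ + 3·√(np̄(1−p̄)) = 11.5000 + 3 × √(11.5000×0.88500) = 11.5000 + 3 × 3.1902 = 21.0707

21.07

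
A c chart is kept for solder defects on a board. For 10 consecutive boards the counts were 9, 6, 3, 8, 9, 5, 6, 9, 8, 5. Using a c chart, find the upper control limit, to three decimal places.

14.623

c̄ = (9 + 6 + 3 + 8 + 9 + 5 + 6 + 9 + 8 + 5) / 10 = 68 / 10 = 6.8000
UCL = c̄ + 3√c̄ = 6.8000 + 3 × √6.8000 = 6.8000 + 3 × 2.6077 = 14.6230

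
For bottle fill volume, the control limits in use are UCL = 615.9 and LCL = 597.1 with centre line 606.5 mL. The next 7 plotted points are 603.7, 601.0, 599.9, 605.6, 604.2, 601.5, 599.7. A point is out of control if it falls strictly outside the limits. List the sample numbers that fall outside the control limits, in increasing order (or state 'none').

none

All 7 points lie within [597.1, 615.9].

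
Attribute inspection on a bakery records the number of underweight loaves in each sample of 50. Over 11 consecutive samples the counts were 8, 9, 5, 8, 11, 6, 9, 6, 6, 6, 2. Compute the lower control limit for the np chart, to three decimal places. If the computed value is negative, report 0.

p̄ = Σdᵢ / (k·n) = 76 / (11 × 50) = 0.13818
LCL = np̄ − 3·√(np̄(1−p̄)) = 6.9091 − 3 × 2.4402 = -0.4114 → 0 (negative, so LCL = 0)

0.000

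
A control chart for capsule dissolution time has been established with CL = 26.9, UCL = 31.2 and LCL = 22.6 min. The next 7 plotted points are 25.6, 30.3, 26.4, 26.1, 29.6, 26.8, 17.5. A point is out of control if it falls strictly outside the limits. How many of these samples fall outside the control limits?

Compare each point to [22.6, 31.2]: sample 7 = 17.5 < LCL.

1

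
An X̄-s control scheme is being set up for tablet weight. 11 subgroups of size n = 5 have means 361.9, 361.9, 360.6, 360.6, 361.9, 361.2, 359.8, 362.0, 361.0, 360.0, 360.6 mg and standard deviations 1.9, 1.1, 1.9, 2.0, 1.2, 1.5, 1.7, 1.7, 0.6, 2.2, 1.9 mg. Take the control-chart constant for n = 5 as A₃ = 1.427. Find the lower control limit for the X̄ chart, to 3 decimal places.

X̄̄ = (361.9 + 361.9 + 360.6 + 360.6 + 361.9 + 361.2 + 359.8 + 362.0 + 361.0 + 360.0 + 360.6) / 11 = 361.0455
s̄ = (1.9 + 1.1 + 1.9 + 2.0 + 1.2 + 1.5 + 1.7 + 1.7 + 0.6 + 2.2 + 1.9) / 11 = 1.6091
LCL = X̄̄ − A₃·s̄ = 361.0455 − 1.427 × 1.6091 = 358.7493

358.749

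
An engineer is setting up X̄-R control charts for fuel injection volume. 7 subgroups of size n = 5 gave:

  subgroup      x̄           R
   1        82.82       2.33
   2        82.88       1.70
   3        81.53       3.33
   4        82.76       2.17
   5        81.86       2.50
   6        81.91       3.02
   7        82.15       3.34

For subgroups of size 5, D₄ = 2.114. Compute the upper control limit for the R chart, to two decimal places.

5.55

R̄ = (2.33 + 1.70 + 3.33 + 2.17 + 2.50 + 3.02 + 3.34) / 7 = 18.3900 / 7 = 2.6271
UCL_R = D₄·R̄ = 2.114 × 2.6271 = 5.5538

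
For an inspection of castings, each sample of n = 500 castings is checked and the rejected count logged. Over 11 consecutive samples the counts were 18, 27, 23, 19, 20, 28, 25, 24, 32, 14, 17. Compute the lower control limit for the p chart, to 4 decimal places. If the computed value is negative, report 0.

0.0171

p̄ = Σdᵢ / (k·n) = 247 / (11 × 500) = 0.04491
LCL = p̄ − 3·√(p̄(1−p̄)/n) = 0.04491 − 3 × 0.00926 = 0.01712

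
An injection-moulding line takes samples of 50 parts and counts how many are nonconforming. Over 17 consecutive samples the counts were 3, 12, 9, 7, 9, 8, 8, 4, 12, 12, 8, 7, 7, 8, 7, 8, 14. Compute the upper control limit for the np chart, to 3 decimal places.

16.347

p̄ = Σdᵢ / (k·n) = 143 / (17 × 50) = 0.16824
UCL = np̄ + 3·√(np̄(1−p̄)) = 8.4118 + 3 × √(8.4118×0.83176) = 8.4118 + 3 × 2.6451 = 16.3471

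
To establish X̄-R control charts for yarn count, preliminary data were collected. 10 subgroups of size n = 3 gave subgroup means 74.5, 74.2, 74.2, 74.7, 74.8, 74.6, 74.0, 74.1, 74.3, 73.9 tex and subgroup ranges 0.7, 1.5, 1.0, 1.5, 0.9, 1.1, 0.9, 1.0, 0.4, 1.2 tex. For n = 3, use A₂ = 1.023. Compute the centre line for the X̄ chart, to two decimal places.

X̄̄ = (74.5 + 74.2 + 74.2 + 74.7 + 74.8 + 74.6 + 74.0 + 74.1 + 74.3 + 73.9) / 10 = 743.3000 / 10 = 74.3300
CL = X̄̄ = 74.3300

74.33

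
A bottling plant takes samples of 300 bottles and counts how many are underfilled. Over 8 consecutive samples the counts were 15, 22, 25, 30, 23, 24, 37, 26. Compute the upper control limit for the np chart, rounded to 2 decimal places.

p̄ = Σdᵢ / (k·n) = 202 / (8 × 300) = 0.08417
UCL = np̄ + 3·√(np̄(1−p̄)) = 25.2500 + 3 × √(25.2500×0.91583) = 25.2500 + 3 × 4.8088 = 39.6765

39.68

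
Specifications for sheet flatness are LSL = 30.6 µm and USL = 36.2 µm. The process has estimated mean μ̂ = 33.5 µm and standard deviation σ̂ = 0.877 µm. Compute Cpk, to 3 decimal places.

Cpu = (USL − μ̂) / (3σ̂) = (36.2 − 33.5) / (3 × 0.877) = 1.0262; Cpl = (μ̂ − LSL) / (3σ̂) = (33.5 − 30.6) / (3 × 0.877) = 1.1022; Cpk = min(Cpu, Cpl) = 1.0262

1.026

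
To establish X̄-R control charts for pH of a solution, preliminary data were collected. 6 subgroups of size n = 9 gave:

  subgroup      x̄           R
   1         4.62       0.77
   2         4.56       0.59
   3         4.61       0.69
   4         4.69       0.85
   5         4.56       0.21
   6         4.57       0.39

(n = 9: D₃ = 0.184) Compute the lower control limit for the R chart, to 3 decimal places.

R̄ = (0.77 + 0.59 + 0.69 + 0.85 + 0.21 + 0.39) / 6 = 3.5000 / 6 = 0.5833
LCL_R = D₃·R̄ = 0.184 × 0.5833 = 0.1073

0.107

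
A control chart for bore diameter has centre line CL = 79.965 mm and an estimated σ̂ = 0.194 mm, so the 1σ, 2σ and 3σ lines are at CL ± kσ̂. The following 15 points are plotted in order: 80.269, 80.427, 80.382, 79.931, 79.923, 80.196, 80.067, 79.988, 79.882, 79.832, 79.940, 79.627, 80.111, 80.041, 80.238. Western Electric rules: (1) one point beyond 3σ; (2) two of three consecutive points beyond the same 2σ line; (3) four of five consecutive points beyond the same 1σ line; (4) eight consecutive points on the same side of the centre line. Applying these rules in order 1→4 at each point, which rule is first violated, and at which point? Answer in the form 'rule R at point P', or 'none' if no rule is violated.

rule 2 at point 3

Zone of each point (C = within 1σ̂, B = 1σ̂–2σ̂, A = 2σ̂–3σ̂, * = beyond 3σ̂; sign = side of CL): 1:+B, 2:+A, 3:+A, 4:-C, 5:-C, 6:+B, 7:+C, 8:+C, 9:-C, 10:-C, 11:-C, 12:-B, 13:+C, 14:+C, 15:+B
Rule 2 (two of three consecutive points beyond the same 2σ limit) is satisfied at point 3.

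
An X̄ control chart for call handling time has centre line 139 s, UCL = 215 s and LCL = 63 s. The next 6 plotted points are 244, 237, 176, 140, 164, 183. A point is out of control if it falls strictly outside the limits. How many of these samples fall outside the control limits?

2

Compare each point to [63, 215]: sample 1 = 244 > UCL; sample 2 = 237 > UCL.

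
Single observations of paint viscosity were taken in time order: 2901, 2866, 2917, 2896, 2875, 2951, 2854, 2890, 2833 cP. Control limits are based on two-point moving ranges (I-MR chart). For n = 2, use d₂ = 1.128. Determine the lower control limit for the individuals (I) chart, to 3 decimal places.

X̄ = (2901 + 2866 + 2917 + 2896 + 2875 + 2951 + 2854 + 2890 + 2833) / 9 = 2887.0000
Moving ranges: 35, 51, 21, 21, 76, 97, 36, 57; M̄R̄ = 394.0000 / 8 = 49.2500
LCL = X̄ − 3·M̄R̄/d₂ = 2887.0000 − 3 × 49.2500 / 1.128 = 2756.0160

2756.016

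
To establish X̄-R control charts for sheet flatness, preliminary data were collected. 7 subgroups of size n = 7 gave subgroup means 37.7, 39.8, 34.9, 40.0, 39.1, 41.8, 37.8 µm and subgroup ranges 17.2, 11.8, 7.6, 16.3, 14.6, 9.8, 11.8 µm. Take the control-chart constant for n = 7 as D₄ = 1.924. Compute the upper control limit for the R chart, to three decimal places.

R̄ = (17.2 + 11.8 + 7.6 + 16.3 + 14.6 + 9.8 + 11.8) / 7 = 89.1000 / 7 = 12.7286
UCL_R = D₄·R̄ = 1.924 × 12.7286 = 24.4898

24.490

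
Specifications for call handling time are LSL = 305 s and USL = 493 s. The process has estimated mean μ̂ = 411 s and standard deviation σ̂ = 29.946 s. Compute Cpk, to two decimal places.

0.91

Cpu = (USL − μ̂) / (3σ̂) = (493 − 411) / (3 × 29.946) = 0.9128; Cpl = (μ̂ − LSL) / (3σ̂) = (411 − 305) / (3 × 29.946) = 1.1799; Cpk = min(Cpu, Cpl) = 0.9128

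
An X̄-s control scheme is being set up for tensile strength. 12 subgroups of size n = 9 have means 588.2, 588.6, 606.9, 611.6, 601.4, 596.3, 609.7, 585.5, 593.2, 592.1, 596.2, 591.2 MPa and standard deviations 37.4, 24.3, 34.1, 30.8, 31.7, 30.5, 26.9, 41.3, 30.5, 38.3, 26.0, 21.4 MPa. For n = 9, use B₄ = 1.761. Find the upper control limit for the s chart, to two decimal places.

54.77

s̄ = (37.4 + 24.3 + 34.1 + 30.8 + 31.7 + 30.5 + 26.9 + 41.3 + 30.5 + 38.3 + 26.0 + 21.4) / 12 = 31.1000
UCL_s = B₄·s̄ = 1.761 × 31.1000 = 54.7671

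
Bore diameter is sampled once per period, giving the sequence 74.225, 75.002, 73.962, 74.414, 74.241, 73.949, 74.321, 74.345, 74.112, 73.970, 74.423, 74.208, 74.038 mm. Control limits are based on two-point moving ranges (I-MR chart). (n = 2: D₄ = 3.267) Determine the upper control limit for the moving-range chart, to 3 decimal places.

1.182

Moving ranges: 0.777, 1.040, 0.452, 0.173, 0.292, 0.372, 0.024, 0.233, 0.142, 0.453, 0.215, 0.170; M̄R̄ = 4.3430 / 12 = 0.3619
UCL_MR = D₄·M̄R̄ = 3.267 × 0.3619 = 1.1824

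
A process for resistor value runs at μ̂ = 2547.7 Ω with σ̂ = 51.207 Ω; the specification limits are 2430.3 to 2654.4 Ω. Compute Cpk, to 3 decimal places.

0.695

Cpu = (USL − μ̂) / (3σ̂) = (2654.4 − 2547.7) / (3 × 51.207) = 0.6946; Cpl = (μ̂ − LSL) / (3σ̂) = (2547.7 − 2430.3) / (3 × 51.207) = 0.7642; Cpk = min(Cpu, Cpl) = 0.6946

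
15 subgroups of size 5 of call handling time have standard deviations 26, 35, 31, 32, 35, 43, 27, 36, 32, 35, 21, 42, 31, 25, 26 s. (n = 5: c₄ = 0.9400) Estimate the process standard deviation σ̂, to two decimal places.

33.83

s̄ = (26 + 35 + 31 + 32 + 35 + 43 + 27 + 36 + 32 + 35 + 21 + 42 + 31 + 25 + 26) / 15 = 31.8000
σ̂ = s̄ / c₄ = 31.8000 / 0.9400 = 33.8298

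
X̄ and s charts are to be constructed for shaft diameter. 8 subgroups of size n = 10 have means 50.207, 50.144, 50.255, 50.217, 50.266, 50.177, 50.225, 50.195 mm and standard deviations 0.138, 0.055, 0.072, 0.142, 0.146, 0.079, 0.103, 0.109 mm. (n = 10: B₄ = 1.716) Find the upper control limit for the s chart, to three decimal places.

0.181

s̄ = (0.138 + 0.055 + 0.072 + 0.142 + 0.146 + 0.079 + 0.103 + 0.109) / 8 = 0.1055
UCL_s = B₄·s̄ = 1.716 × 0.1055 = 0.1810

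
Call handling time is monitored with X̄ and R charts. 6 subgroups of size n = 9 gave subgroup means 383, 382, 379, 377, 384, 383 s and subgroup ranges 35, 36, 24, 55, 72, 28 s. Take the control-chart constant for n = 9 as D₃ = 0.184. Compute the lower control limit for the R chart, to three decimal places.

R̄ = (35 + 36 + 24 + 55 + 72 + 28) / 6 = 250.0000 / 6 = 41.6667
LCL_R = D₃·R̄ = 0.184 × 41.6667 = 7.6667

7.667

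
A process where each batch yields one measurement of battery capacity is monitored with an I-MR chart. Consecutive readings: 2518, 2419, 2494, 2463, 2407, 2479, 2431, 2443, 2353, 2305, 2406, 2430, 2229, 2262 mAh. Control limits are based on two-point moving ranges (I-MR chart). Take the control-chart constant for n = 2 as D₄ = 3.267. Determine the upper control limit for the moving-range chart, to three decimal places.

223.664

Moving ranges: 99, 75, 31, 56, 72, 48, 12, 90, 48, 101, 24, 201, 33; M̄R̄ = 890.0000 / 13 = 68.4615
UCL_MR = D₄·M̄R̄ = 3.267 × 68.4615 = 223.6638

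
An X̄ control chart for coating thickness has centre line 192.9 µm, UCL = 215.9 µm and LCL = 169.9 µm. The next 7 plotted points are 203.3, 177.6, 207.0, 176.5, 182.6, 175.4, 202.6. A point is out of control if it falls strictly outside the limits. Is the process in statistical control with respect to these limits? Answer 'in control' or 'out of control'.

All 7 points lie within [169.9, 215.9].

in control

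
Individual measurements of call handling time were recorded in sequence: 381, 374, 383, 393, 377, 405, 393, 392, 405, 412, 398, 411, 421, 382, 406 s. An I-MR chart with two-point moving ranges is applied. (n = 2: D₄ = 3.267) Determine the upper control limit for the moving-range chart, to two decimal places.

Moving ranges: 7, 9, 10, 16, 28, 12, 1, 13, 7, 14, 13, 10, 39, 24; M̄R̄ = 203.0000 / 14 = 14.5000
UCL_MR = D₄·M̄R̄ = 3.267 × 14.5000 = 47.3715

47.37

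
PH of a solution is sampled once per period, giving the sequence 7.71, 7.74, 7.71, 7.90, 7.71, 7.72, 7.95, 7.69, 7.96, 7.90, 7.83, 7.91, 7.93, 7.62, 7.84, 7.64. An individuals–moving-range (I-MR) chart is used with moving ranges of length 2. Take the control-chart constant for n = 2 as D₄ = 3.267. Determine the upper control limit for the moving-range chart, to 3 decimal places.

Moving ranges: 0.03, 0.03, 0.19, 0.19, 0.01, 0.23, 0.26, 0.27, 0.06, 0.07, 0.08, 0.02, 0.31, 0.22, 0.20; M̄R̄ = 2.1700 / 15 = 0.1447
UCL_MR = D₄·M̄R̄ = 3.267 × 0.1447 = 0.4726

0.473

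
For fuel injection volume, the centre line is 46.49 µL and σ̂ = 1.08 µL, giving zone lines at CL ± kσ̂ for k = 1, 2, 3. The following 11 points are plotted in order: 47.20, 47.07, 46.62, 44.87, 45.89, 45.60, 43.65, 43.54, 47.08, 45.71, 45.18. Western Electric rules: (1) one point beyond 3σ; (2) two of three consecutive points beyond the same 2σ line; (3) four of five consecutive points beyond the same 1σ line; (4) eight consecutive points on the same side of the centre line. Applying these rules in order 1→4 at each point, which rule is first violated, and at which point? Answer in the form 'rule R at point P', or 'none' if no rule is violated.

Zone of each point (C = within 1σ̂, B = 1σ̂–2σ̂, A = 2σ̂–3σ̂, * = beyond 3σ̂; sign = side of CL): 1:+C, 2:+C, 3:+C, 4:-B, 5:-C, 6:-C, 7:-A, 8:-A, 9:+C, 10:-C, 11:-B
Rule 2 (two of three consecutive points beyond the same 2σ limit) is satisfied at point 8.

rule 2 at point 8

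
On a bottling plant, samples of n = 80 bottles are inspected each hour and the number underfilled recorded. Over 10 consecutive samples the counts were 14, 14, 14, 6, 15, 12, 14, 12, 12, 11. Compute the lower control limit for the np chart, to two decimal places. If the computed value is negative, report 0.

2.69

p̄ = Σdᵢ / (k·n) = 124 / (10 × 80) = 0.15500
LCL = np̄ − 3·√(np̄(1−p̄)) = 12.4000 − 3 × 3.2370 = 2.6891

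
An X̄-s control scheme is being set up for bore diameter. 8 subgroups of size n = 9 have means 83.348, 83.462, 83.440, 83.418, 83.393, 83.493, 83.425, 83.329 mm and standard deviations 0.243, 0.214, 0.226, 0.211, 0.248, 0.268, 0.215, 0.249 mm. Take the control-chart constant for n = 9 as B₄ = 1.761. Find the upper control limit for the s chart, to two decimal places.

0.41

s̄ = (0.243 + 0.214 + 0.226 + 0.211 + 0.248 + 0.268 + 0.215 + 0.249) / 8 = 0.2343
UCL_s = B₄·s̄ = 1.761 × 0.2343 = 0.4125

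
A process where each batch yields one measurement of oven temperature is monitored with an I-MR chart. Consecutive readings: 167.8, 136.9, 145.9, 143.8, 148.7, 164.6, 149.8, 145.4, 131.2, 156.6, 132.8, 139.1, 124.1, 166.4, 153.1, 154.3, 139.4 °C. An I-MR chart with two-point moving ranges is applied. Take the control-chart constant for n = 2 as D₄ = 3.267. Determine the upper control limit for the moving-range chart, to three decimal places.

48.678

Moving ranges: 30.9, 9.0, 2.1, 4.9, 15.9, 14.8, 4.4, 14.2, 25.4, 23.8, 6.3, 15.0, 42.3, 13.3, 1.2, 14.9; M̄R̄ = 238.4000 / 16 = 14.9000
UCL_MR = D₄·M̄R̄ = 3.267 × 14.9000 = 48.6783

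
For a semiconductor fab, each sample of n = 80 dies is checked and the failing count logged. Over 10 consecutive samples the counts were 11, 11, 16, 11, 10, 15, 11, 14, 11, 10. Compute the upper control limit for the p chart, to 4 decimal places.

p̄ = Σdᵢ / (k·n) = 120 / (10 × 80) = 0.15000
UCL = p̄ + 3·√(p̄(1−p̄)/n) = 0.15000 + 3 × √(0.15000×0.85000/80) = 0.15000 + 3 × 0.03992 = 0.26977

0.2698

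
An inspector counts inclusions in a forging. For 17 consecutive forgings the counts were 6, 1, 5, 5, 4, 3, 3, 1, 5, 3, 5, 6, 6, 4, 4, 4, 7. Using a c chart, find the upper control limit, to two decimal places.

10.41

c̄ = (6 + 1 + 5 + 5 + 4 + 3 + 3 + 1 + 5 + 3 + 5 + 6 + 6 + 4 + 4 + 4 + 7) / 17 = 72 / 17 = 4.2353
UCL = c̄ + 3√c̄ = 4.2353 + 3 × √4.2353 = 4.2353 + 3 × 2.0580 = 10.4092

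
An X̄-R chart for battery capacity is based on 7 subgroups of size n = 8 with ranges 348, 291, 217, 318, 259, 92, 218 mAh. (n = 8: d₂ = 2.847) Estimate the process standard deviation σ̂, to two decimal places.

R̄ = (348 + 291 + 217 + 318 + 259 + 92 + 218) / 7 = 249.0000
σ̂ = R̄ / d₂ = 249.0000 / 2.847 = 87.4605

87.46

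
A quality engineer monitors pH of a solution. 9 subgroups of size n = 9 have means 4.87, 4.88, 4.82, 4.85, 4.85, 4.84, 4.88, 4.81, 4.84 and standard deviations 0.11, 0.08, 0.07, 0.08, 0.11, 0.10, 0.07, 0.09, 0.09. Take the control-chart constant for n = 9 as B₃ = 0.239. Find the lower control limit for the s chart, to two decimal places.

s̄ = (0.11 + 0.08 + 0.07 + 0.08 + 0.11 + 0.10 + 0.07 + 0.09 + 0.09) / 9 = 0.0889
LCL_s = B₃·s̄ = 0.239 × 0.0889 = 0.0212

0.02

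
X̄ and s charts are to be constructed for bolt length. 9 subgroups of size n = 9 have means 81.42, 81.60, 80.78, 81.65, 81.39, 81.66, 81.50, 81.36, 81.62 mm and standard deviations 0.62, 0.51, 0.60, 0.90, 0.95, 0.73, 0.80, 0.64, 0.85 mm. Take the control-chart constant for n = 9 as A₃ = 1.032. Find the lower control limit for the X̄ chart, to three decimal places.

80.685

X̄̄ = (81.42 + 81.60 + 80.78 + 81.65 + 81.39 + 81.66 + 81.50 + 81.36 + 81.62) / 9 = 81.4422
s̄ = (0.62 + 0.51 + 0.60 + 0.90 + 0.95 + 0.73 + 0.80 + 0.64 + 0.85) / 9 = 0.7333
LCL = X̄̄ − A₃·s̄ = 81.4422 − 1.032 × 0.7333 = 80.6854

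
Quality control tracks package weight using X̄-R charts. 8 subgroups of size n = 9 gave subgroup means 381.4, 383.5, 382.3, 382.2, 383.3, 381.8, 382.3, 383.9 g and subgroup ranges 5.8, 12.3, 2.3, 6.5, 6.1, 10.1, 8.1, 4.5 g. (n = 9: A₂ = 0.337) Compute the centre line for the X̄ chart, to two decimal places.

X̄̄ = (381.4 + 383.5 + 382.3 + 382.2 + 383.3 + 381.8 + 382.3 + 383.9) / 8 = 3060.7000 / 8 = 382.5875
CL = X̄̄ = 382.5875

382.59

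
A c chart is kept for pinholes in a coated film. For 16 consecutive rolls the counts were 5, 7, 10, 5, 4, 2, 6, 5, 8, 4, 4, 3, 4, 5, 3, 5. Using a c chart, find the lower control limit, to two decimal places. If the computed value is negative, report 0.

c̄ = (5 + 7 + 10 + 5 + 4 + 2 + 6 + 5 + 8 + 4 + 4 + 3 + 4 + 5 + 3 + 5) / 16 = 80 / 16 = 5.0000
LCL = c̄ − 3√c̄ = 5.0000 − 3 × 2.2361 = -1.7082 → 0 (cannot be negative)

0.00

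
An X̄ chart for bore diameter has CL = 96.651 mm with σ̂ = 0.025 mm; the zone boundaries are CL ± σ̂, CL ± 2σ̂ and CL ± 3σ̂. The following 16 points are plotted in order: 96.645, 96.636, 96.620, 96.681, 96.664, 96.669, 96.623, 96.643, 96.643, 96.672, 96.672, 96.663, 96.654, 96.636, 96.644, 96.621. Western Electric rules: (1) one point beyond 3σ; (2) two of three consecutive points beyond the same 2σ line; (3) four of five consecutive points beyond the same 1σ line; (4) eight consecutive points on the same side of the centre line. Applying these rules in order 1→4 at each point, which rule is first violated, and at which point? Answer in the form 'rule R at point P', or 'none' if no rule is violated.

Zone of each point (C = within 1σ̂, B = 1σ̂–2σ̂, A = 2σ̂–3σ̂, * = beyond 3σ̂; sign = side of CL): 1:-C, 2:-C, 3:-B, 4:+B, 5:+C, 6:+C, 7:-B, 8:-C, 9:-C, 10:+C, 11:+C, 12:+C, 13:+C, 14:-C, 15:-C, 16:-B
No rule fires across all 16 points.

none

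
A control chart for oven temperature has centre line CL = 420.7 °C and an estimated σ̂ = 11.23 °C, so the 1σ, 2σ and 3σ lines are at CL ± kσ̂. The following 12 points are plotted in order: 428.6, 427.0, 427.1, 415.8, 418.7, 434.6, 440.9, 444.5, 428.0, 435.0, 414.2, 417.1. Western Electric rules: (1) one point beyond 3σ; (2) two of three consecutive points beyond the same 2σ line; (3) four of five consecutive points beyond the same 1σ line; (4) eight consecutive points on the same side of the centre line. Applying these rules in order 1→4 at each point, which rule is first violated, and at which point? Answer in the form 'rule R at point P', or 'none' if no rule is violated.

Zone of each point (C = within 1σ̂, B = 1σ̂–2σ̂, A = 2σ̂–3σ̂, * = beyond 3σ̂; sign = side of CL): 1:+C, 2:+C, 3:+C, 4:-C, 5:-C, 6:+B, 7:+B, 8:+A, 9:+C, 10:+B, 11:-C, 12:-C
Rule 3 (four of five consecutive points beyond the same 1σ limit) is satisfied at point 10.

rule 3 at point 10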